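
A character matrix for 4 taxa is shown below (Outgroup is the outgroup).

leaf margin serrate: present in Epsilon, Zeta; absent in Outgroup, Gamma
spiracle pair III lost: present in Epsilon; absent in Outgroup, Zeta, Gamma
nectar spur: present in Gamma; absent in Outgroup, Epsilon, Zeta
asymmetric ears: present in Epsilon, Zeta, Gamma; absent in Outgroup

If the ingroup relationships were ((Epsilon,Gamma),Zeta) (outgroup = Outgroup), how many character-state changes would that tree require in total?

5

Map each character onto ((Epsilon,Gamma),Zeta) (rooted by Outgroup) and count the minimum state changes it requires (Fitch parsimony):
leaf margin serrate: 2; spiracle pair III lost: 1; nectar spur: 1; asymmetric ears: 1.
Total tree length = 5.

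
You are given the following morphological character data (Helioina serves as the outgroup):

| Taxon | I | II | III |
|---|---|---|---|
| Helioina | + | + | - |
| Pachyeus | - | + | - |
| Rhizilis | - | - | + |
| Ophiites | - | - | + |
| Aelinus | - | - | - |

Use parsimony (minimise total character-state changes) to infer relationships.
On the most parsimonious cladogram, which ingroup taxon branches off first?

Pachyeus

Character polarity is set by the outgroup: the derived state is whichever differs from the outgroup's state, so for I, II the derived state is '-', and for the remaining characters it is '+'.
I (derived state '-') is shared by all ingroup taxa — unites the whole ingroup.
II: derived state '-' in Aelinus, Ophiites, and Rhizilis only — synapomorphy for {Aelinus, Ophiites, Rhizilis}.
Only Ophiites and Rhizilis show the derived state '+' for III, supporting them as a clade.
Most parsimonious ingroup topology: (Pachyeus,((Rhizilis,Ophiites),Aelinus)).
Pachyeus is sister to the clade containing all other ingroup taxa, so it is the earliest-diverging (most basal) ingroup lineage.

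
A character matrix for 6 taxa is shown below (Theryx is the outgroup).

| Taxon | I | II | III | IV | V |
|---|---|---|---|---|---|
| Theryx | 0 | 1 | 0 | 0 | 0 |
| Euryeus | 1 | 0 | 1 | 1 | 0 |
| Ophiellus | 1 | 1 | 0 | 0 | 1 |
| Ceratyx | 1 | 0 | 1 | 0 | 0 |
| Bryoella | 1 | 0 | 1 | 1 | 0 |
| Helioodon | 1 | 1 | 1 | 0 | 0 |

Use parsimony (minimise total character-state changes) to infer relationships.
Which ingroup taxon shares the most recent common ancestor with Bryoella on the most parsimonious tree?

Character polarity is set by the outgroup: the derived state is whichever differs from the outgroup's state, so for II the derived state is '0', and for the remaining characters it is '1'.
I (derived state '1') is shared by all ingroup taxa — unites the whole ingroup.
II (derived state '0') is shared by Bryoella, Ceratyx, and Euryeus — a synapomorphy uniting that clade.
III (derived state '1') is shared by Bryoella, Ceratyx, Euryeus, and Helioodon — a synapomorphy uniting that clade.
IV (derived state '1') is shared by Bryoella and Euryeus — a synapomorphy uniting that clade.
V: derived state '1' in Ophiellus only — an autapomorphy, so it tells us nothing about relationships among taxa.
Most parsimonious ingroup topology: ((((Euryeus,Bryoella),Ceratyx),Helioodon),Ophiellus).
Bryoella and Euryeus form a cherry on this tree, so they are sister taxa.

Euryeus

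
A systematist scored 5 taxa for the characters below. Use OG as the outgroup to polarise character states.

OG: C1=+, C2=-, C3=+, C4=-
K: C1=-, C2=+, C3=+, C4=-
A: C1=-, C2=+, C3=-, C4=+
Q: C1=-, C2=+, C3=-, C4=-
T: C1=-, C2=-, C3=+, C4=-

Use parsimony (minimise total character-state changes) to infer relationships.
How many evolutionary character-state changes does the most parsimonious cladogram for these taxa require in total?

Character polarity is set by the outgroup: the derived state is whichever differs from the outgroup's state, so for C1, C3 the derived state is '-', and for the remaining characters it is '+'.
C1 (derived state '-') is shared by all ingroup taxa — unites the whole ingroup.
Only A, K, and Q show the derived state '+' for C2, supporting them as a clade.
C3 (derived state '-') is shared by A and Q — a synapomorphy uniting that clade.
C4 (derived state '+') is unique to A (autapomorphy; uninformative for grouping).
Most parsimonious ingroup topology: ((K,(A,Q)),T).
Changes per character on this tree: C1: 1; C2: 1; C3: 1; C4: 1.
Total = 4.

4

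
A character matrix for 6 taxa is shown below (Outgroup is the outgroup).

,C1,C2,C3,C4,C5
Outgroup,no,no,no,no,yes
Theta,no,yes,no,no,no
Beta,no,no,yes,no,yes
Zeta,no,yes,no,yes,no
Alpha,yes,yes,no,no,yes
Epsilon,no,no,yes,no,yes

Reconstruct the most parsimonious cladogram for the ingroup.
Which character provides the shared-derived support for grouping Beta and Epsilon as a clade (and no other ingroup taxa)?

Character polarity is set by the outgroup: the derived state is whichever differs from the outgroup's state, so for C5 the derived state is 'no', and for the remaining characters it is 'yes'.
C1: derived state 'yes' in Alpha only — an autapomorphy, so it tells us nothing about relationships among taxa.
Only Alpha, Theta, and Zeta show the derived state 'yes' for C2, supporting them as a clade.
C3 (derived state 'yes') is shared by Beta and Epsilon — a synapomorphy uniting that clade.
C4: derived state 'yes' in Zeta only — an autapomorphy, so it tells us nothing about relationships among taxa.
C5: derived state 'no' in Theta and Zeta only — synapomorphy for {Theta, Zeta}.
Most parsimonious ingroup topology: (((Theta,Zeta),Alpha),(Beta,Epsilon)).
The clade {Beta, Epsilon} is supported by C3: its derived state 'yes' occurs in exactly those taxa and in no other taxon (including the outgroup).

C3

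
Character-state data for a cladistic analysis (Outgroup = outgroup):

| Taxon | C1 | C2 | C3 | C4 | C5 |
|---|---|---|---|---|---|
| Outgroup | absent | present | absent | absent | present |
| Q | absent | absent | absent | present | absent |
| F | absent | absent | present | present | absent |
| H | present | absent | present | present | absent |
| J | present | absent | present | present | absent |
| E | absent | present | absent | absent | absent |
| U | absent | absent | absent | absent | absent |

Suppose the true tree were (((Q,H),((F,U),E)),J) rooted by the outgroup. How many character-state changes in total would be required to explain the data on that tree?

11

Map each character onto (((Q,H),((F,U),E)),J) (rooted by Outgroup) and count the minimum state changes it requires (Fitch parsimony):
C1: 2; C2: 2; C3: 3; C4: 3; C5: 1.
Total tree length = 11.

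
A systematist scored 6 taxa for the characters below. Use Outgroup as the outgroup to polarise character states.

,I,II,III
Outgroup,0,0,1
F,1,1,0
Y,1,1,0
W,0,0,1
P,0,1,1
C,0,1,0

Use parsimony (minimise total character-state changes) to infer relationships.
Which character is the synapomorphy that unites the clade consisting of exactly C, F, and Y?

III

Character polarity is set by the outgroup: the derived state is whichever differs from the outgroup's state, so for III the derived state is '0', and for the remaining characters it is '1'.
Only F and Y show the derived state '1' for I, supporting them as a clade.
II (derived state '1') is shared by C, F, P, and Y — a synapomorphy uniting that clade.
Only C, F, and Y show the derived state '0' for III, supporting them as a clade.
Most parsimonious ingroup topology: ((((F,Y),C),P),W).
The clade {C, F, Y} is supported by III: its derived state '0' occurs in exactly those taxa and in no other taxon (including the outgroup).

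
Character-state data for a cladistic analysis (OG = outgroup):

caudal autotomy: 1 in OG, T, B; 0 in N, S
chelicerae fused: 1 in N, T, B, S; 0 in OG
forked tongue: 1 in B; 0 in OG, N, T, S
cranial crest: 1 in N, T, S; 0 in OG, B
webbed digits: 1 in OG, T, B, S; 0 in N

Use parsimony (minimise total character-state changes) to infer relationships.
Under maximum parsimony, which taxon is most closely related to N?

S

Character polarity is set by the outgroup: the derived state is whichever differs from the outgroup's state, so for caudal autotomy, webbed digits the derived state is '0', and for the remaining characters it is '1'.
caudal autotomy (derived state '0') is shared by N and S — a synapomorphy uniting that clade.
All ingroup taxa share the derived state '1' for chelicerae fused; it defines the ingroup but does not resolve relationships within it.
forked tongue (derived state '1') is unique to B (autapomorphy; uninformative for grouping).
Only N, S, and T show the derived state '1' for cranial crest, supporting them as a clade.
webbed digits (derived state '0') is unique to N (autapomorphy; uninformative for grouping).
Most parsimonious ingroup topology: (((N,S),T),B).
N and S form a cherry on this tree, so they are sister taxa.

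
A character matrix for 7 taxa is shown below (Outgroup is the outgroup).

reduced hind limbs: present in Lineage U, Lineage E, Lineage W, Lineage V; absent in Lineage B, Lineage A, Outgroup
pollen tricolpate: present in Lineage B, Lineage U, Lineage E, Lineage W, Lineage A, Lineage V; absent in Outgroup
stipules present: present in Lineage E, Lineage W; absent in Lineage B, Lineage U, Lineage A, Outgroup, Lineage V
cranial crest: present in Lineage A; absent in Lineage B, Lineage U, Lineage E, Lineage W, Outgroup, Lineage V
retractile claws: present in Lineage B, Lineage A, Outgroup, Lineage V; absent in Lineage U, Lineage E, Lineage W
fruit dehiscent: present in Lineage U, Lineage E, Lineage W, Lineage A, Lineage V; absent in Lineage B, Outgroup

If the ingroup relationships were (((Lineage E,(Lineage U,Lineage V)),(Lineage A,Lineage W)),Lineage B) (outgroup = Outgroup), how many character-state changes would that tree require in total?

10

Map each character onto (((Lineage E,(Lineage U,Lineage V)),(Lineage A,Lineage W)),Lineage B) (rooted by Outgroup) and count the minimum state changes it requires (Fitch parsimony):
reduced hind limbs: 2; pollen tricolpate: 1; stipules present: 2; cranial crest: 1; retractile claws: 3; fruit dehiscent: 1.
Total tree length = 10.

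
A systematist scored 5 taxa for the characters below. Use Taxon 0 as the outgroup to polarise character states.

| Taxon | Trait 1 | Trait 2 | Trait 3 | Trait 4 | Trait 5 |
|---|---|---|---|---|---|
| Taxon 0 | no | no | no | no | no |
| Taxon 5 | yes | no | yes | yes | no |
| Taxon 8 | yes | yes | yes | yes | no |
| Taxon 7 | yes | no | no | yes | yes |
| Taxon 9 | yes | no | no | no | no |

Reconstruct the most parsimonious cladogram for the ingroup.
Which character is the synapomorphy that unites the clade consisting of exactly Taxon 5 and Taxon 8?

Trait 3

The outgroup has state 'no' for every character, so 'yes' is the derived state throughout.
All ingroup taxa share the derived state 'yes' for Trait 1; it defines the ingroup but does not resolve relationships within it.
Trait 2: derived state 'yes' in Taxon 8 only — an autapomorphy, so it tells us nothing about relationships among taxa.
Trait 3 (derived state 'yes') is shared by Taxon 5 and Taxon 8 — a synapomorphy uniting that clade.
Trait 4 (derived state 'yes') is shared by Taxon 5, Taxon 7, and Taxon 8 — a synapomorphy uniting that clade.
Trait 5 (derived state 'yes') is unique to Taxon 7 (autapomorphy; uninformative for grouping).
Most parsimonious ingroup topology: (((Taxon 5,Taxon 8),Taxon 7),Taxon 9).
The clade {Taxon 5, Taxon 8} is supported by Trait 3: its derived state 'yes' occurs in exactly those taxa and in no other taxon (including the outgroup).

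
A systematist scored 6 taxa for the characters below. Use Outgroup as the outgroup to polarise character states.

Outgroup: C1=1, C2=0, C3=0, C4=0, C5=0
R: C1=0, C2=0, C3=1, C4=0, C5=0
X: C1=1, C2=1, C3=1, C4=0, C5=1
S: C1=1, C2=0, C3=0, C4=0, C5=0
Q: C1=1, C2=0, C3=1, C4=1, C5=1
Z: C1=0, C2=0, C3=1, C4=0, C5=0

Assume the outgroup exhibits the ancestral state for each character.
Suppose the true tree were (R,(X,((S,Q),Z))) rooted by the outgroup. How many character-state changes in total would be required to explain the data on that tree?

8

Map each character onto (R,(X,((S,Q),Z))) (rooted by Outgroup) and count the minimum state changes it requires (Fitch parsimony):
C1: 2; C2: 1; C3: 2; C4: 1; C5: 2.
Total tree length = 8.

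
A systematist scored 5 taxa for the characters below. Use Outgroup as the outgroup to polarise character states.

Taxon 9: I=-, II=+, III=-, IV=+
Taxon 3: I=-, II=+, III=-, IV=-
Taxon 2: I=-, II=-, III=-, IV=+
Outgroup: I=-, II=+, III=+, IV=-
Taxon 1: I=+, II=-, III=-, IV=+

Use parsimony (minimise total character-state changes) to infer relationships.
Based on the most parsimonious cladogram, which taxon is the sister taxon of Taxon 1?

Taxon 2

Character polarity is set by the outgroup: the derived state is whichever differs from the outgroup's state, so for II, III the derived state is '-', and for the remaining characters it is '+'.
I (derived state '+') is unique to Taxon 1 (autapomorphy; uninformative for grouping).
Only Taxon 1 and Taxon 2 show the derived state '-' for II, supporting them as a clade.
All ingroup taxa share the derived state '-' for III; it defines the ingroup but does not resolve relationships within it.
Only Taxon 1, Taxon 2, and Taxon 9 show the derived state '+' for IV, supporting them as a clade.
Most parsimonious ingroup topology: (((Taxon 1,Taxon 2),Taxon 9),Taxon 3).
Taxon 1 and Taxon 2 form a cherry on this tree, so they are sister taxa.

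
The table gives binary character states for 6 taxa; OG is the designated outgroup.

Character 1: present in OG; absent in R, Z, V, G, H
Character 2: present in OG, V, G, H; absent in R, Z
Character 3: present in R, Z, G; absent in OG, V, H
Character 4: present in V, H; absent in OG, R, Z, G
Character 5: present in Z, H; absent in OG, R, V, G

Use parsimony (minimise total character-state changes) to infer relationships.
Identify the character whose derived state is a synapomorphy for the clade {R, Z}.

Character 2

Character polarity is set by the outgroup: the derived state is whichever differs from the outgroup's state, so for Character 1, Character 2 the derived state is 'absent', and for the remaining characters it is 'present'.
All ingroup taxa share the derived state 'absent' for Character 1; it defines the ingroup but does not resolve relationships within it.
Character 2: derived state 'absent' in R and Z only — synapomorphy for {R, Z}.
Character 3: derived state 'present' in G, R, and Z only — synapomorphy for {G, R, Z}.
Character 4: derived state 'present' in H and V only — synapomorphy for {H, V}.
Character 5 (state 'present') occurs in H and Z but conflicts with the nesting implied by the other characters — most parsimoniously interpreted as homoplasy.
Most parsimonious ingroup topology: (((R,Z),G),(V,H)).
The clade {R, Z} is supported by Character 2: its derived state 'absent' occurs in exactly those taxa and in no other taxon (including the outgroup).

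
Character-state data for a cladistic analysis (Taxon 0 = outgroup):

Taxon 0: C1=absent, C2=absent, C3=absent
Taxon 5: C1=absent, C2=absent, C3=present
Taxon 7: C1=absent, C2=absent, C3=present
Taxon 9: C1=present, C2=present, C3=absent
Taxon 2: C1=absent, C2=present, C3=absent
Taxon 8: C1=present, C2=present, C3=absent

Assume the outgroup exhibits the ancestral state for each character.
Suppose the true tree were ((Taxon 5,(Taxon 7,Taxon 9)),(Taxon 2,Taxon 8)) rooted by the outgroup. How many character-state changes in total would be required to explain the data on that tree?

6

Map each character onto ((Taxon 5,(Taxon 7,Taxon 9)),(Taxon 2,Taxon 8)) (rooted by Taxon 0) and count the minimum state changes it requires (Fitch parsimony):
C1: 2; C2: 2; C3: 2.
Total tree length = 6.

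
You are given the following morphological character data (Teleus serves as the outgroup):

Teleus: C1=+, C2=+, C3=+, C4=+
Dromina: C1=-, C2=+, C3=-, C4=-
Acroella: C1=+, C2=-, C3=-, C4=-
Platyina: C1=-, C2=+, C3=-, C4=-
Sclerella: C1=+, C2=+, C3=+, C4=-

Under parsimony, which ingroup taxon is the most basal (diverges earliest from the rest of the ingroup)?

The outgroup has state '+' for every character, so '-' is the derived state throughout.
Only Dromina and Platyina show the derived state '-' for C1, supporting them as a clade.
C2 (derived state '-') is unique to Acroella (autapomorphy; uninformative for grouping).
C3 (derived state '-') is shared by Acroella, Dromina, and Platyina — a synapomorphy uniting that clade.
C4 (derived state '-') is shared by all ingroup taxa — unites the whole ingroup.
Most parsimonious ingroup topology: (((Dromina,Platyina),Acroella),Sclerella).
Sclerella is sister to the clade containing all other ingroup taxa, so it is the earliest-diverging (most basal) ingroup lineage.

Sclerella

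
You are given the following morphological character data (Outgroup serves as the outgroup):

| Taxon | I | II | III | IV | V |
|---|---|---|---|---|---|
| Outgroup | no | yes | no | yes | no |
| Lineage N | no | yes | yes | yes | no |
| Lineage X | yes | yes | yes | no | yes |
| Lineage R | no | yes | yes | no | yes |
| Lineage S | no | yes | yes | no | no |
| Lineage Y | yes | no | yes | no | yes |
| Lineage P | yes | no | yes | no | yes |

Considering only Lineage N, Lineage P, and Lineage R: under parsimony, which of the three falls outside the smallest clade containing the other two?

Character polarity is set by the outgroup: the derived state is whichever differs from the outgroup's state, so for II, IV the derived state is 'no', and for the remaining characters it is 'yes'.
I (derived state 'yes') is shared by Lineage P, Lineage X, and Lineage Y — a synapomorphy uniting that clade.
II (derived state 'no') is shared by Lineage P and Lineage Y — a synapomorphy uniting that clade.
III (derived state 'yes') is shared by all ingroup taxa — unites the whole ingroup.
Only Lineage P, Lineage R, Lineage S, Lineage X, and Lineage Y show the derived state 'no' for IV, supporting them as a clade.
Only Lineage P, Lineage R, Lineage X, and Lineage Y show the derived state 'yes' for V, supporting them as a clade.
Most parsimonious ingroup topology: ((Lineage S,((Lineage X,(Lineage P,Lineage Y)),Lineage R)),Lineage N).
Lineage P and Lineage R share a more recent common ancestor with each other than either does with Lineage N, so Lineage N is the least closely related of the three.

Lineage N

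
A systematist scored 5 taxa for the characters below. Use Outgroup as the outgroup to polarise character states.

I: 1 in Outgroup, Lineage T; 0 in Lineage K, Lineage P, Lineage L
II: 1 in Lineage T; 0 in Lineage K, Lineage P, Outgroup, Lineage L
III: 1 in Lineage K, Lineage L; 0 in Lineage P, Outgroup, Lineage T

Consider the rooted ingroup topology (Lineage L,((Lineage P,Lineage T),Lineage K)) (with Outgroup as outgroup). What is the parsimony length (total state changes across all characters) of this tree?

Map each character onto (Lineage L,((Lineage P,Lineage T),Lineage K)) (rooted by Outgroup) and count the minimum state changes it requires (Fitch parsimony):
I: 2; II: 1; III: 2.
Total tree length = 5.

5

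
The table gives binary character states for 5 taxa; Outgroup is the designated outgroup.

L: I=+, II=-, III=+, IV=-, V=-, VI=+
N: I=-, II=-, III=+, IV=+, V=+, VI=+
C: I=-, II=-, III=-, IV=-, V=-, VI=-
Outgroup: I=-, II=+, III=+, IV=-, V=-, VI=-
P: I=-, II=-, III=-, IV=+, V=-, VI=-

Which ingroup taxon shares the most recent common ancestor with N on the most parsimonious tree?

L

Character polarity is set by the outgroup: the derived state is whichever differs from the outgroup's state, so for II, III the derived state is '-', and for the remaining characters it is '+'.
I (derived state '+') is unique to L (autapomorphy; uninformative for grouping).
II (derived state '-') is shared by all ingroup taxa — unites the whole ingroup.
III: derived state '-' in C and P only — synapomorphy for {C, P}.
IV groups N and P, which is incompatible with the clades supported by the remaining characters; treating it as convergent (homoplasy) costs fewer steps than any alternative tree.
V: derived state '+' in N only — an autapomorphy, so it tells us nothing about relationships among taxa.
Only L and N show the derived state '+' for VI, supporting them as a clade.
Most parsimonious ingroup topology: ((C,P),(L,N)).
N and L form a cherry on this tree, so they are sister taxa.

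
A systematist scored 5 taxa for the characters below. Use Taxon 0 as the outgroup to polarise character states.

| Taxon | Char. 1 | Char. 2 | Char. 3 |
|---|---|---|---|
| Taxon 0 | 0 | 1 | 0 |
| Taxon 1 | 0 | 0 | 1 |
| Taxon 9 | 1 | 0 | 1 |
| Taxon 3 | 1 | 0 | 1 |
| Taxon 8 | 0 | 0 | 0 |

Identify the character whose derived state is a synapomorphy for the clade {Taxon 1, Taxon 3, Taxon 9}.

Char. 3

Character polarity is set by the outgroup: the derived state is whichever differs from the outgroup's state, so for Char. 2 the derived state is '0', and for the remaining characters it is '1'.
Only Taxon 3 and Taxon 9 show the derived state '1' for Char. 1, supporting them as a clade.
Char. 2 (derived state '0') is shared by all ingroup taxa — unites the whole ingroup.
Char. 3: derived state '1' in Taxon 1, Taxon 3, and Taxon 9 only — synapomorphy for {Taxon 1, Taxon 3, Taxon 9}.
Most parsimonious ingroup topology: ((Taxon 1,(Taxon 9,Taxon 3)),Taxon 8).
The clade {Taxon 1, Taxon 3, Taxon 9} is supported by Char. 3: its derived state '1' occurs in exactly those taxa and in no other taxon (including the outgroup).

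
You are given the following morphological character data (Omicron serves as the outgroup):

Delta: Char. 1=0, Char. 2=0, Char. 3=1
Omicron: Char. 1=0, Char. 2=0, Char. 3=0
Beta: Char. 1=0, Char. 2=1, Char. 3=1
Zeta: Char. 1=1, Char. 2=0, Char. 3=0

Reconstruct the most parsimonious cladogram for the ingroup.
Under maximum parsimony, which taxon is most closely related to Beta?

The outgroup has state '0' for every character, so '1' is the derived state throughout.
Char. 1: derived state '1' in Zeta only — an autapomorphy, so it tells us nothing about relationships among taxa.
Char. 2 (derived state '1') is unique to Beta (autapomorphy; uninformative for grouping).
Only Beta and Delta show the derived state '1' for Char. 3, supporting them as a clade.
Most parsimonious ingroup topology: (Zeta,(Beta,Delta)).
Beta and Delta form a cherry on this tree, so they are sister taxa.

Delta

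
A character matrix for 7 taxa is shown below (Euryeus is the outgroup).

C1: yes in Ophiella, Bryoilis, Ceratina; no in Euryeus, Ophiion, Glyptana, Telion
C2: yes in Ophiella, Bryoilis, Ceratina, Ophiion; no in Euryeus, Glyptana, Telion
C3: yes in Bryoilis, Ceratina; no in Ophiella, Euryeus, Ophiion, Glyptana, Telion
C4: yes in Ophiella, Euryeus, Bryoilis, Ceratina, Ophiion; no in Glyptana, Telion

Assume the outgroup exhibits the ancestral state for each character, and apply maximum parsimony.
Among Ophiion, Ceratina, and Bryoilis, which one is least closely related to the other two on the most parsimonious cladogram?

Ophiion

Character polarity is set by the outgroup: the derived state is whichever differs from the outgroup's state, so for C4 the derived state is 'no', and for the remaining characters it is 'yes'.
C1: derived state 'yes' in Bryoilis, Ceratina, and Ophiella only — synapomorphy for {Bryoilis, Ceratina, Ophiella}.
Only Bryoilis, Ceratina, Ophiella, and Ophiion show the derived state 'yes' for C2, supporting them as a clade.
C3: derived state 'yes' in Bryoilis and Ceratina only — synapomorphy for {Bryoilis, Ceratina}.
C4 (derived state 'no') is shared by Glyptana and Telion — a synapomorphy uniting that clade.
Most parsimonious ingroup topology: ((Glyptana,Telion),(((Bryoilis,Ceratina),Ophiella),Ophiion)).
Bryoilis and Ceratina share a more recent common ancestor with each other than either does with Ophiion, so Ophiion is the least closely related of the three.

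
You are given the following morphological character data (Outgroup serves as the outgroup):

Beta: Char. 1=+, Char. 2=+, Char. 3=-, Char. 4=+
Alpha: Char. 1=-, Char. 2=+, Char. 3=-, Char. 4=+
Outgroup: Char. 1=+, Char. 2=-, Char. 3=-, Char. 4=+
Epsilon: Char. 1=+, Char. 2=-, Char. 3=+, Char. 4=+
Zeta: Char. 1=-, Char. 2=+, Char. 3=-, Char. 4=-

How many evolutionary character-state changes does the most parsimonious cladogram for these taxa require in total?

4

Character polarity is set by the outgroup: the derived state is whichever differs from the outgroup's state, so for Char. 1, Char. 4 the derived state is '-', and for the remaining characters it is '+'.
Char. 1: derived state '-' in Alpha and Zeta only — synapomorphy for {Alpha, Zeta}.
Char. 2 (derived state '+') is shared by Alpha, Beta, and Zeta — a synapomorphy uniting that clade.
Char. 3 (derived state '+') is unique to Epsilon (autapomorphy; uninformative for grouping).
Char. 4 (derived state '-') is unique to Zeta (autapomorphy; uninformative for grouping).
Most parsimonious ingroup topology: (((Zeta,Alpha),Beta),Epsilon).
Changes per character on this tree: Char. 1: 1; Char. 2: 1; Char. 3: 1; Char. 4: 1.
Total = 4.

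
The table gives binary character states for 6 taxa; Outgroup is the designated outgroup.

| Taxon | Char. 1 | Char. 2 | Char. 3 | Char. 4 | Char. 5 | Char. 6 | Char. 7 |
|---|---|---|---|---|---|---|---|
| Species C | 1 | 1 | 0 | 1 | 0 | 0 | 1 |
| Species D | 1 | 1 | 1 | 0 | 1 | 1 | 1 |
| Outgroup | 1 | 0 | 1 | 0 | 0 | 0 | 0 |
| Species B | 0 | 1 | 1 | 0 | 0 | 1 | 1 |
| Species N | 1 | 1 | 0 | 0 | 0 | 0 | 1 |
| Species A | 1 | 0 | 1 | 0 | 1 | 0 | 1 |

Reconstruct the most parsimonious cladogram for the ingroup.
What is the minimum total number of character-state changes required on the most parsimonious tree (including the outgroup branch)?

8

Character polarity is set by the outgroup: the derived state is whichever differs from the outgroup's state, so for Char. 1, Char. 3 the derived state is '0', and for the remaining characters it is '1'.
Char. 1 (derived state '0') is unique to Species B (autapomorphy; uninformative for grouping).
Char. 2 (derived state '1') is shared by Species B, Species C, Species D, and Species N — a synapomorphy uniting that clade.
Only Species C and Species N show the derived state '0' for Char. 3, supporting them as a clade.
Char. 4: derived state '1' in Species C only — an autapomorphy, so it tells us nothing about relationships among taxa.
Char. 5 groups Species A and Species D, which is incompatible with the clades supported by the remaining characters; treating it as convergent (homoplasy) costs fewer steps than any alternative tree.
Char. 6 (derived state '1') is shared by Species B and Species D — a synapomorphy uniting that clade.
All ingroup taxa share the derived state '1' for Char. 7; it defines the ingroup but does not resolve relationships within it.
Most parsimonious ingroup topology: (Species A,((Species N,Species C),(Species B,Species D))).
Changes per character on this tree: Char. 1: 1; Char. 2: 1; Char. 3: 1; Char. 4: 1; Char. 5: 2; Char. 6: 1; Char. 7: 1.
Total = 8.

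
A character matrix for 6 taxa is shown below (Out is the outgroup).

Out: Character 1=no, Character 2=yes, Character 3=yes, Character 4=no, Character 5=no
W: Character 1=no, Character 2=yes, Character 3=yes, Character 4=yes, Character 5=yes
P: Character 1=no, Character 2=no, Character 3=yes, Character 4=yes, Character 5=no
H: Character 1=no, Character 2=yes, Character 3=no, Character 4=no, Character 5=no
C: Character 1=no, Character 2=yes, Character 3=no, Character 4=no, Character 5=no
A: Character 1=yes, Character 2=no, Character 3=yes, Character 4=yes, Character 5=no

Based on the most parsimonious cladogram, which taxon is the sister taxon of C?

H

Character polarity is set by the outgroup: the derived state is whichever differs from the outgroup's state, so for Character 2, Character 3 the derived state is 'no', and for the remaining characters it is 'yes'.
Character 1 (derived state 'yes') is unique to A (autapomorphy; uninformative for grouping).
Character 2 (derived state 'no') is shared by A and P — a synapomorphy uniting that clade.
Character 3 (derived state 'no') is shared by C and H — a synapomorphy uniting that clade.
Character 4: derived state 'yes' in A, P, and W only — synapomorphy for {A, P, W}.
Character 5 (derived state 'yes') is unique to W (autapomorphy; uninformative for grouping).
Most parsimonious ingroup topology: ((C,H),((P,A),W)).
C and H form a cherry on this tree, so they are sister taxa.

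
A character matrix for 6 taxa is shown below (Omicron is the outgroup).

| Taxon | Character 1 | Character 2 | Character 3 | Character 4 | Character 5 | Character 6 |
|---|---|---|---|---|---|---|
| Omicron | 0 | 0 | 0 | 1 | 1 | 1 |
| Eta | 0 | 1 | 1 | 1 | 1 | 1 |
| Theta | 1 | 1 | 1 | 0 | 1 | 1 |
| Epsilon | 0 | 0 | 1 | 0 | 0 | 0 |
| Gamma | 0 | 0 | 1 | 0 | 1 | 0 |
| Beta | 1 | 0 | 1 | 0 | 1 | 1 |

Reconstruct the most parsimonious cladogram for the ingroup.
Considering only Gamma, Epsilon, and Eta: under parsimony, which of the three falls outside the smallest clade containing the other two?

Eta

Character polarity is set by the outgroup: the derived state is whichever differs from the outgroup's state, so for Character 4, Character 5, Character 6 the derived state is '0', and for the remaining characters it is '1'.
Character 1: derived state '1' in Beta and Theta only — synapomorphy for {Beta, Theta}.
Character 2 (state '1') occurs in Eta and Theta but conflicts with the nesting implied by the other characters — most parsimoniously interpreted as homoplasy.
All ingroup taxa share the derived state '1' for Character 3; it defines the ingroup but does not resolve relationships within it.
Character 4: derived state '0' in Beta, Epsilon, Gamma, and Theta only — synapomorphy for {Beta, Epsilon, Gamma, Theta}.
Character 5: derived state '0' in Epsilon only — an autapomorphy, so it tells us nothing about relationships among taxa.
Only Epsilon and Gamma show the derived state '0' for Character 6, supporting them as a clade.
Most parsimonious ingroup topology: (Eta,((Theta,Beta),(Epsilon,Gamma))).
Gamma and Epsilon share a more recent common ancestor with each other than either does with Eta, so Eta is the least closely related of the three.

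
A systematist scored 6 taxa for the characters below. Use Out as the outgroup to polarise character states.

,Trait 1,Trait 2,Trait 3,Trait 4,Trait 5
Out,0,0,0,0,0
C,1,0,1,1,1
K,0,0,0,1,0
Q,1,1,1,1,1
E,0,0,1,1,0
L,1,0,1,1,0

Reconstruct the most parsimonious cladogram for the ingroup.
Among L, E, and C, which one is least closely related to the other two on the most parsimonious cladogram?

E

The outgroup has state '0' for every character, so '1' is the derived state throughout.
Only C, L, and Q show the derived state '1' for Trait 1, supporting them as a clade.
Trait 2: derived state '1' in Q only — an autapomorphy, so it tells us nothing about relationships among taxa.
Only C, E, L, and Q show the derived state '1' for Trait 3, supporting them as a clade.
All ingroup taxa share the derived state '1' for Trait 4; it defines the ingroup but does not resolve relationships within it.
Trait 5 (derived state '1') is shared by C and Q — a synapomorphy uniting that clade.
Most parsimonious ingroup topology: ((((C,Q),L),E),K).
C and L share a more recent common ancestor with each other than either does with E, so E is the least closely related of the three.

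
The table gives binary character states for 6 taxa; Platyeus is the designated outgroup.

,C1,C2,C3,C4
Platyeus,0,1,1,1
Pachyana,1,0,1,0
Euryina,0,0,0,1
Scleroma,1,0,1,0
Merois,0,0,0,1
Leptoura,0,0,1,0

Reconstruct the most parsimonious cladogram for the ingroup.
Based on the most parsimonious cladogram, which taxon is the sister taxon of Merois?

Character polarity is set by the outgroup: the derived state is whichever differs from the outgroup's state, so for C2, C3, C4 the derived state is '0', and for the remaining characters it is '1'.
C1 (derived state '1') is shared by Pachyana and Scleroma — a synapomorphy uniting that clade.
C2 (derived state '0') is shared by all ingroup taxa — unites the whole ingroup.
Only Euryina and Merois show the derived state '0' for C3, supporting them as a clade.
C4: derived state '0' in Leptoura, Pachyana, and Scleroma only — synapomorphy for {Leptoura, Pachyana, Scleroma}.
Most parsimonious ingroup topology: (((Pachyana,Scleroma),Leptoura),(Euryina,Merois)).
Merois and Euryina form a cherry on this tree, so they are sister taxa.

Euryina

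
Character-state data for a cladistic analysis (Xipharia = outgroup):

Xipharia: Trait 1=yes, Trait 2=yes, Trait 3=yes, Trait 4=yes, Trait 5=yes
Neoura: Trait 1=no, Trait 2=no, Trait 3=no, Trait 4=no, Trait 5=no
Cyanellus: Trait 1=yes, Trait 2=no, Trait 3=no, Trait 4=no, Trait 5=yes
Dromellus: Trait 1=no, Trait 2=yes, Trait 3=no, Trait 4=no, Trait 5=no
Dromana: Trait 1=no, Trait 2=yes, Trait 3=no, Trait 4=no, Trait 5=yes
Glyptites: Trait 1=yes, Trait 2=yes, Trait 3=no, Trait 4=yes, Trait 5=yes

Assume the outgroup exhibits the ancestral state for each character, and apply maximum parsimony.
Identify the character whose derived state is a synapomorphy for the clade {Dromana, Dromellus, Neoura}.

The outgroup has state 'yes' for every character, so 'no' is the derived state throughout.
Trait 1: derived state 'no' in Dromana, Dromellus, and Neoura only — synapomorphy for {Dromana, Dromellus, Neoura}.
Trait 2 (state 'no') occurs in Cyanellus and Neoura but conflicts with the nesting implied by the other characters — most parsimoniously interpreted as homoplasy.
All ingroup taxa share the derived state 'no' for Trait 3; it defines the ingroup but does not resolve relationships within it.
Trait 4 (derived state 'no') is shared by Cyanellus, Dromana, Dromellus, and Neoura — a synapomorphy uniting that clade.
Only Dromellus and Neoura show the derived state 'no' for Trait 5, supporting them as a clade.
Most parsimonious ingroup topology: ((((Neoura,Dromellus),Dromana),Cyanellus),Glyptites).
The clade {Dromana, Dromellus, Neoura} is supported by Trait 1: its derived state 'no' occurs in exactly those taxa and in no other taxon (including the outgroup).

Trait 1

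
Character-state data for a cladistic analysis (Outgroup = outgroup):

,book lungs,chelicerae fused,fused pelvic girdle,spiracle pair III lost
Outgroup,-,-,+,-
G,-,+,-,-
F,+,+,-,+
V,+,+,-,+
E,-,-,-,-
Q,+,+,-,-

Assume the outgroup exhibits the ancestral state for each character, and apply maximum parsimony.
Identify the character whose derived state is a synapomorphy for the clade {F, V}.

Character polarity is set by the outgroup: the derived state is whichever differs from the outgroup's state, so for fused pelvic girdle the derived state is '-', and for the remaining characters it is '+'.
book lungs (derived state '+') is shared by F, Q, and V — a synapomorphy uniting that clade.
chelicerae fused (derived state '+') is shared by F, G, Q, and V — a synapomorphy uniting that clade.
All ingroup taxa share the derived state '-' for fused pelvic girdle; it defines the ingroup but does not resolve relationships within it.
spiracle pair III lost (derived state '+') is shared by F and V — a synapomorphy uniting that clade.
Most parsimonious ingroup topology: ((G,((F,V),Q)),E).
The clade {F, V} is supported by spiracle pair III lost: its derived state '+' occurs in exactly those taxa and in no other taxon (including the outgroup).

spiracle pair III lost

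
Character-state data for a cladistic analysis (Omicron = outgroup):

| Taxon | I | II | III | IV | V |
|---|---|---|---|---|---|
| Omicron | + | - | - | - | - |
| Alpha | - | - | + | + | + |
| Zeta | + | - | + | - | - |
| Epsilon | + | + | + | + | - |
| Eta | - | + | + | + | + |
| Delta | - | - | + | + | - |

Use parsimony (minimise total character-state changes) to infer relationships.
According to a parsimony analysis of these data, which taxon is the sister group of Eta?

Alpha

Character polarity is set by the outgroup: the derived state is whichever differs from the outgroup's state, so for I the derived state is '-', and for the remaining characters it is '+'.
Only Alpha, Delta, and Eta show the derived state '-' for I, supporting them as a clade.
II groups Epsilon and Eta, which is incompatible with the clades supported by the remaining characters; treating it as convergent (homoplasy) costs fewer steps than any alternative tree.
All ingroup taxa share the derived state '+' for III; it defines the ingroup but does not resolve relationships within it.
Only Alpha, Delta, Epsilon, and Eta show the derived state '+' for IV, supporting them as a clade.
V: derived state '+' in Alpha and Eta only — synapomorphy for {Alpha, Eta}.
Most parsimonious ingroup topology: ((((Alpha,Eta),Delta),Epsilon),Zeta).
Eta and Alpha form a cherry on this tree, so they are sister taxa.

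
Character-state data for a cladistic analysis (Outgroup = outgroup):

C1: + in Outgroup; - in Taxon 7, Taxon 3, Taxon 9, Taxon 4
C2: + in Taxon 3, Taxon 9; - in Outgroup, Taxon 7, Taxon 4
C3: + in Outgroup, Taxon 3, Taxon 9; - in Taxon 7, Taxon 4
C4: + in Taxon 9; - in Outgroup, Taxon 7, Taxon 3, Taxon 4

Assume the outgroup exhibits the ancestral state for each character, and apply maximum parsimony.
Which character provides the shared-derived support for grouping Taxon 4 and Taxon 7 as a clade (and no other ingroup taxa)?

Character polarity is set by the outgroup: the derived state is whichever differs from the outgroup's state, so for C1, C3 the derived state is '-', and for the remaining characters it is '+'.
All ingroup taxa share the derived state '-' for C1; it defines the ingroup but does not resolve relationships within it.
Only Taxon 3 and Taxon 9 show the derived state '+' for C2, supporting them as a clade.
Only Taxon 4 and Taxon 7 show the derived state '-' for C3, supporting them as a clade.
C4: derived state '+' in Taxon 9 only — an autapomorphy, so it tells us nothing about relationships among taxa.
Most parsimonious ingroup topology: ((Taxon 7,Taxon 4),(Taxon 3,Taxon 9)).
The clade {Taxon 4, Taxon 7} is supported by C3: its derived state '-' occurs in exactly those taxa and in no other taxon (including the outgroup).

C3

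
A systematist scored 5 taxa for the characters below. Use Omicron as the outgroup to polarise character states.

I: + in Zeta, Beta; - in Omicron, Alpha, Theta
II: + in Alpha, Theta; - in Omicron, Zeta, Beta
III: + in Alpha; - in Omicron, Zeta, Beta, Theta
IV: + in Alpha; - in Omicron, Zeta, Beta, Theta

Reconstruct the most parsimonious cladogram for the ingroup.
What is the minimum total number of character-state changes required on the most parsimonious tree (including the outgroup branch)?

The outgroup has state '-' for every character, so '+' is the derived state throughout.
Only Beta and Zeta show the derived state '+' for I, supporting them as a clade.
II: derived state '+' in Alpha and Theta only — synapomorphy for {Alpha, Theta}.
III (derived state '+') is unique to Alpha (autapomorphy; uninformative for grouping).
IV (derived state '+') is unique to Alpha (autapomorphy; uninformative for grouping).
Most parsimonious ingroup topology: ((Alpha,Theta),(Zeta,Beta)).
Changes per character on this tree: I: 1; II: 1; III: 1; IV: 1.
Total = 4.

4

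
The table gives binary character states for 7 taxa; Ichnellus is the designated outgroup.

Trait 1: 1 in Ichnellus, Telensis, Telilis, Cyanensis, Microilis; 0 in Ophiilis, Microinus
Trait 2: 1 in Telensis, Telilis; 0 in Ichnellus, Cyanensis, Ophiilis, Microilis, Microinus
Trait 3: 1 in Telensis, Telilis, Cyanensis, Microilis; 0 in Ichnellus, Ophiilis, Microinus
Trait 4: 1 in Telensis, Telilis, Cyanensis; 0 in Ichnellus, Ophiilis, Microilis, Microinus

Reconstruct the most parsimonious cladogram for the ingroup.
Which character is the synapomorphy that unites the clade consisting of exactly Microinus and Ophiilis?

Character polarity is set by the outgroup: the derived state is whichever differs from the outgroup's state, so for Trait 1 the derived state is '0', and for the remaining characters it is '1'.
Only Microinus and Ophiilis show the derived state '0' for Trait 1, supporting them as a clade.
Trait 2 (derived state '1') is shared by Telensis and Telilis — a synapomorphy uniting that clade.
Only Cyanensis, Microilis, Telensis, and Telilis show the derived state '1' for Trait 3, supporting them as a clade.
Trait 4 (derived state '1') is shared by Cyanensis, Telensis, and Telilis — a synapomorphy uniting that clade.
Most parsimonious ingroup topology: ((((Telensis,Telilis),Cyanensis),Microilis),(Ophiilis,Microinus)).
The clade {Microinus, Ophiilis} is supported by Trait 1: its derived state '0' occurs in exactly those taxa and in no other taxon (including the outgroup).

Trait 1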